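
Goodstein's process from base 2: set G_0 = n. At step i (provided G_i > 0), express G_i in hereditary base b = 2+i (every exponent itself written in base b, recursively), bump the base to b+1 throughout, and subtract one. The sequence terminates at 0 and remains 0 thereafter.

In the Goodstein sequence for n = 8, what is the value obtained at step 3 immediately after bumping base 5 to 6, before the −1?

G_0 = 8. HB_2(8) = 2^(2 + 1). Bump = 81. G_1 = 80.
G_1 = 80. HB_3(80) = 2·3^3 + 2·3^2 + 2·3 + 2. Bump = 554. G_2 = 553.
G_2 = 553. HB_4(553) = 2·4^4 + 2·4^2 + 2·4 + 1. Bump = 6311. G_3 = 6310.
G_3 = 6310. HB_5(6310) = 2·5^5 + 2·5^2 + 2·5. Bump = 93396. G_4 = 93395.

93396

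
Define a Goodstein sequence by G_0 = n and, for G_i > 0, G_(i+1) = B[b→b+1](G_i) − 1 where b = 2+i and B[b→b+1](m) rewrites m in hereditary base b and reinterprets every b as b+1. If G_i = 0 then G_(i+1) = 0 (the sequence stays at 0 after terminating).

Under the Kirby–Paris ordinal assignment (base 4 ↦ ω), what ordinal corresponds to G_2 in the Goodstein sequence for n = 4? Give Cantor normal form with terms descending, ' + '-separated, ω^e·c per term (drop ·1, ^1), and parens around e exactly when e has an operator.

ω^2·2 + ω·2 + 1

step 0: 4 = 2^2; sub 3 for 2: 3^3; = 27; G_1 = 27−1 = 26
step 1: 26 = 2·3^2 + 2·3 + 2; sub 4 for 3: 2·4^2 + 2·4 + 2; = 42; G_2 = 42−1 = 41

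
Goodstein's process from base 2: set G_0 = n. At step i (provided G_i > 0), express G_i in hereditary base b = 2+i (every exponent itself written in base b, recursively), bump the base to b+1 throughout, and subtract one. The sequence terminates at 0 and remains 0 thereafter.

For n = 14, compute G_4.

[0] 14 ≡ 2^(2 + 1) + 2^2 + 2 (base 2). Lift 3: 111. −1: 110.
[1] 110 ≡ 3^(3 + 1) + 3^3 + 2 (base 3). Lift 4: 1282. −1: 1281.
[2] 1281 ≡ 4^(4 + 1) + 4^4 + 1 (base 4). Lift 5: 18751. −1: 18750.
[3] 18750 ≡ 5^(5 + 1) + 5^5 (base 5). Lift 6: 326592. −1: 326591.
[4] 326591 ≡ 6^(6 + 1) + 5·6^5 + 5·6^4 + 5·6^3 + 5·6^2 + 5·6 + 5 (base 6). Lift 7: 5862841. −1: 5862840.

326591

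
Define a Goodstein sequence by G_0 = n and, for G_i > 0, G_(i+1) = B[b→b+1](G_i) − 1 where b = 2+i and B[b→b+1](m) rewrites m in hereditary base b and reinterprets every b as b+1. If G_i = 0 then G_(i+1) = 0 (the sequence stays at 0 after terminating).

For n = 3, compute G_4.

(0) 3|_2 = 2 + 1 ↦ 3 + 1|_3 = 4 ⇒ 3
(1) 3|_3 = 3 ↦ 4|_4 = 4 ⇒ 3
(2) 3|_4 = 3 ↦ 3|_5 = 3 ⇒ 2
(3) 2|_5 = 2 ↦ 2|_6 = 2 ⇒ 1
(4) 1|_6 = 1 ↦ 1|_7 = 1 ⇒ 0

1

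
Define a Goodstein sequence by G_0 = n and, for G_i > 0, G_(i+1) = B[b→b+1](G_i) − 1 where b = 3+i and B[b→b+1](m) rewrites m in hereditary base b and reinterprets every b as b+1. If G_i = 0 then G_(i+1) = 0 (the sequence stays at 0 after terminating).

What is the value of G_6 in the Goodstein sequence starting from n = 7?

9

base 3: 7 = 2·3 + 1; at 4: 2·4 + 1 = 9; next = 8
base 4: 8 = 2·4; at 5: 2·5 = 10; next = 9
base 5: 9 = 5 + 4; at 6: 6 + 4 = 10; next = 9
base 6: 9 = 6 + 3; at 7: 7 + 3 = 10; next = 9
base 7: 9 = 7 + 2; at 8: 8 + 2 = 10; next = 9
base 8: 9 = 8 + 1; at 9: 9 + 1 = 10; next = 9
base 9: 9 = 9; at 10: 10 = 10; next = 9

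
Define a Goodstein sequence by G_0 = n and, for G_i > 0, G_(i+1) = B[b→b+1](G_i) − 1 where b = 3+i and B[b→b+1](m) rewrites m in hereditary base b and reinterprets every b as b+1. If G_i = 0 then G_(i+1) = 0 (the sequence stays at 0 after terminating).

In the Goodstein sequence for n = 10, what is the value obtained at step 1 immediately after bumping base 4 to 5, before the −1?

10 —HB3→ 3^2 + 1 —bump→ 4^2 + 1 = 17 —(−1)→ 16
16 —HB4→ 4^2 —bump→ 5^2 = 25 —(−1)→ 24

25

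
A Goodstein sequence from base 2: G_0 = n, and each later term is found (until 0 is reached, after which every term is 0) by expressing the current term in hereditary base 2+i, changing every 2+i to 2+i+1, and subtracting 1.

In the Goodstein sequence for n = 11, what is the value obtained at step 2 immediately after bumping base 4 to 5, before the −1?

(0) 11|_2 = 2^(2 + 1) + 2 + 1 ↦ 3^(3 + 1) + 3 + 1|_3 = 85 ⇒ 84
(1) 84|_3 = 3^(3 + 1) + 3 ↦ 4^(4 + 1) + 4|_4 = 1028 ⇒ 1027
(2) 1027|_4 = 4^(4 + 1) + 3 ↦ 5^(5 + 1) + 3|_5 = 15628 ⇒ 15627

15628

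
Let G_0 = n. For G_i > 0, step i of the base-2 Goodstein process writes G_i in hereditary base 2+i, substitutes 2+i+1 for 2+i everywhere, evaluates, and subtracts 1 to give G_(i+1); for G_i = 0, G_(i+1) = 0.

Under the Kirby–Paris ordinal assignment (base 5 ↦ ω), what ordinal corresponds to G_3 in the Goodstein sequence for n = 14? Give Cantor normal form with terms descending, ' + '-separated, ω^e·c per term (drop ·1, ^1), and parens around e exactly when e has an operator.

base 2: 14 = 2^(2 + 1) + 2^2 + 2; at 3: 3^(3 + 1) + 3^3 + 3 = 111; next = 110
base 3: 110 = 3^(3 + 1) + 3^3 + 2; at 4: 4^(4 + 1) + 4^4 + 2 = 1282; next = 1281
base 4: 1281 = 4^(4 + 1) + 4^4 + 1; at 5: 5^(5 + 1) + 5^5 + 1 = 18751; next = 18750
base 5: 18750 = 5^(5 + 1) + 5^5; at 6: 6^(6 + 1) + 6^6 = 326592; next = 326591

ω^(ω + 1) + ω^ω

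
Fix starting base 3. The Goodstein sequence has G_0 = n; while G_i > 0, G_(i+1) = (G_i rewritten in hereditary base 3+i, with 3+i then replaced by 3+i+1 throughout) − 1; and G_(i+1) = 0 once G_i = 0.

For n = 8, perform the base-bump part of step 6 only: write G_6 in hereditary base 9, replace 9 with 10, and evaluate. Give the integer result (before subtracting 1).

12

(0) 8|_3 = 2·3 + 2 ↦ 2·4 + 2|_4 = 10 ⇒ 9
(1) 9|_4 = 2·4 + 1 ↦ 2·5 + 1|_5 = 11 ⇒ 10
(2) 10|_5 = 2·5 ↦ 2·6|_6 = 12 ⇒ 11
(3) 11|_6 = 6 + 5 ↦ 7 + 5|_7 = 12 ⇒ 11
(4) 11|_7 = 7 + 4 ↦ 8 + 4|_8 = 12 ⇒ 11
(5) 11|_8 = 8 + 3 ↦ 9 + 3|_9 = 12 ⇒ 11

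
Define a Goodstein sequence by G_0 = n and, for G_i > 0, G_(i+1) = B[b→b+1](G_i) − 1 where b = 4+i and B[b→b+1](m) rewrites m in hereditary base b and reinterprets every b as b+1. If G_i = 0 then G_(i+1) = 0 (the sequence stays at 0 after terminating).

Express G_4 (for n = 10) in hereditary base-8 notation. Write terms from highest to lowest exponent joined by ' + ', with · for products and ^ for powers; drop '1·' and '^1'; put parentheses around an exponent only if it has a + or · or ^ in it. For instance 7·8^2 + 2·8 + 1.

8 + 5

G_0=10  [base 4] 2·4 + 2  →[4↦5]→  2·5 + 2 = 12  −1 ⇒ G_1=11
G_1=11  [base 5] 2·5 + 1  →[5↦6]→  2·6 + 1 = 13  −1 ⇒ G_2=12
G_2=12  [base 6] 2·6  →[6↦7]→  2·7 = 14  −1 ⇒ G_3=13
G_3=13  [base 7] 7 + 6  →[7↦8]→  8 + 6 = 14  −1 ⇒ G_4=13
G_4=13  [base 8] 8 + 5  →[8↦9]→  9 + 5 = 14  −1 ⇒ G_5=13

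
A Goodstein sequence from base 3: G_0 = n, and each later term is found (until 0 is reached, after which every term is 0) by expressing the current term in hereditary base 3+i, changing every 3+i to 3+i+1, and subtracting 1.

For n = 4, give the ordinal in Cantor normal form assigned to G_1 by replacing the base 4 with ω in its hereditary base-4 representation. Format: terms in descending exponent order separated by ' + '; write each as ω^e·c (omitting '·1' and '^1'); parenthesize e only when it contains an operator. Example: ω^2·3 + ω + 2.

ω

G_0=4  [base 3] 3 + 1  →[3↦4]→  4 + 1 = 5  −1 ⇒ G_1=4
G_1=4  [base 4] 4  →[4↦5]→  5 = 5  −1 ⇒ G_2=4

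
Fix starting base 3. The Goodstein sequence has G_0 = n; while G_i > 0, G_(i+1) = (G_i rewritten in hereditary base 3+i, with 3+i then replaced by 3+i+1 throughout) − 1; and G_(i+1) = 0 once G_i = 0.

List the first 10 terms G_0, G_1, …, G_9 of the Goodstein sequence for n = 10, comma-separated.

step 0: 10 = 3^2 + 1; sub 4 for 3: 4^2 + 1; = 17; G_1 = 17−1 = 16
step 1: 16 = 4^2; sub 5 for 4: 5^2; = 25; G_2 = 25−1 = 24
step 2: 24 = 4·5 + 4; sub 6 for 5: 4·6 + 4; = 28; G_3 = 28−1 = 27
step 3: 27 = 4·6 + 3; sub 7 for 6: 4·7 + 3; = 31; G_4 = 31−1 = 30
step 4: 30 = 4·7 + 2; sub 8 for 7: 4·8 + 2; = 34; G_5 = 34−1 = 33
step 5: 33 = 4·8 + 1; sub 9 for 8: 4·9 + 1; = 37; G_6 = 37−1 = 36
step 6: 36 = 4·9; sub 10 for 9: 4·10; = 40; G_7 = 40−1 = 39
step 7: 39 = 3·10 + 9; sub 11 for 10: 3·11 + 9; = 42; G_8 = 42−1 = 41
step 8: 41 = 3·11 + 8; sub 12 for 11: 3·12 + 8; = 44; G_9 = 44−1 = 43

10, 16, 24, 27, 30, 33, 36, 39, 41, 43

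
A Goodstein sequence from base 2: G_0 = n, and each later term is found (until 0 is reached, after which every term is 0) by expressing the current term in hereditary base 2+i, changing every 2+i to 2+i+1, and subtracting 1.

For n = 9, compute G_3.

9842

G_0=9  [base 2] 2^(2 + 1) + 1  →[2↦3]→  3^(3 + 1) + 1 = 82  −1 ⇒ G_1=81
G_1=81  [base 3] 3^(3 + 1)  →[3↦4]→  4^(4 + 1) = 1024  −1 ⇒ G_2=1023
G_2=1023  [base 4] 3·4^4 + 3·4^3 + 3·4^2 + 3·4 + 3  →[4↦5]→  3·5^5 + 3·5^3 + 3·5^2 + 3·5 + 3 = 9843  −1 ⇒ G_3=9842
G_3=9842  [base 5] 3·5^5 + 3·5^3 + 3·5^2 + 3·5 + 2  →[5↦6]→  3·6^6 + 3·6^3 + 3·6^2 + 3·6 + 2 = 140744  −1 ⇒ G_4=140743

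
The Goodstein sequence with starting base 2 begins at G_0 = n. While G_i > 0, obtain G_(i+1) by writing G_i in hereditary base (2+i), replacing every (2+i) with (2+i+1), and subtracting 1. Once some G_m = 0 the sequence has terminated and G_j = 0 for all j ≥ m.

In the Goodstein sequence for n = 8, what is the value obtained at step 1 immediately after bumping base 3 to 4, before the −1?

(0) 8|_2 = 2^(2 + 1) ↦ 3^(3 + 1)|_3 = 81 ⇒ 80
(1) 80|_3 = 2·3^3 + 2·3^2 + 2·3 + 2 ↦ 2·4^4 + 2·4^2 + 2·4 + 2|_4 = 554 ⇒ 553

554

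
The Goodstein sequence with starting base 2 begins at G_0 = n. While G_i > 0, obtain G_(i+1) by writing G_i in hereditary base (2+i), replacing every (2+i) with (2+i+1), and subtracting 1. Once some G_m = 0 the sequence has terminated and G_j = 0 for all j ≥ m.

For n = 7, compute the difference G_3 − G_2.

2868

7 —HB2→ 2^2 + 2 + 1 —bump→ 3^3 + 3 + 1 = 31 —(−1)→ 30
30 —HB3→ 3^3 + 3 —bump→ 4^4 + 4 = 260 —(−1)→ 259
259 —HB4→ 4^4 + 3 —bump→ 5^5 + 3 = 3128 —(−1)→ 3127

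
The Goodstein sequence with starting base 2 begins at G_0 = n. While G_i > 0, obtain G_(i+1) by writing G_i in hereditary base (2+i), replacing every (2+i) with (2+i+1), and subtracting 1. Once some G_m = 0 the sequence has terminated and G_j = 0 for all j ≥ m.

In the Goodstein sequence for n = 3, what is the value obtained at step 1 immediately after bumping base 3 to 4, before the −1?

4

[0] 3 ≡ 2 + 1 (base 2). Lift 3: 4. −1: 3.
[1] 3 ≡ 3 (base 3). Lift 4: 4. −1: 3.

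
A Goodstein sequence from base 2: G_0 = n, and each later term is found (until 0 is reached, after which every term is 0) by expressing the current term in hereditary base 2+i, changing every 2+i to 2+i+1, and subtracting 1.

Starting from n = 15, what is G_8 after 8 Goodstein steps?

100077777775

15 —HB2→ 2^(2 + 1) + 2^2 + 2 + 1 —bump→ 3^(3 + 1) + 3^3 + 3 + 1 = 112 —(−1)→ 111
111 —HB3→ 3^(3 + 1) + 3^3 + 3 —bump→ 4^(4 + 1) + 4^4 + 4 = 1284 —(−1)→ 1283
1283 —HB4→ 4^(4 + 1) + 4^4 + 3 —bump→ 5^(5 + 1) + 5^5 + 3 = 18753 —(−1)→ 18752
18752 —HB5→ 5^(5 + 1) + 5^5 + 2 —bump→ 6^(6 + 1) + 6^6 + 2 = 326594 —(−1)→ 326593
326593 —HB6→ 6^(6 + 1) + 6^6 + 1 —bump→ 7^(7 + 1) + 7^7 + 1 = 6588345 —(−1)→ 6588344
6588344 —HB7→ 7^(7 + 1) + 7^7 —bump→ 8^(8 + 1) + 8^8 = 150994944 —(−1)→ 150994943
150994943 —HB8→ 8^(8 + 1) + 7·8^7 + 7·8^6 + 7·8^5 + 7·8^4 + 7·8^3 + 7·8^2 + 7·8 + 7 —bump→ 9^(9 + 1) + 7·9^7 + 7·9^6 + 7·9^5 + 7·9^4 + 7·9^3 + 7·9^2 + 7·9 + 7 = 3524450281 —(−1)→ 3524450280
3524450280 —HB9→ 9^(9 + 1) + 7·9^7 + 7·9^6 + 7·9^5 + 7·9^4 + 7·9^3 + 7·9^2 + 7·9 + 6 —bump→ 10^(10 + 1) + 7·10^7 + 7·10^6 + 7·10^5 + 7·10^4 + 7·10^3 + 7·10^2 + 7·10 + 6 = 100077777776 —(−1)→ 100077777775
100077777775 —HB10→ 10^(10 + 1) + 7·10^7 + 7·10^6 + 7·10^5 + 7·10^4 + 7·10^3 + 7·10^2 + 7·10 + 5 —bump→ 11^(11 + 1) + 7·11^7 + 7·11^6 + 7·11^5 + 7·11^4 + 7·11^3 + 7·11^2 + 7·11 + 5 = 3138578427935 —(−1)→ 3138578427934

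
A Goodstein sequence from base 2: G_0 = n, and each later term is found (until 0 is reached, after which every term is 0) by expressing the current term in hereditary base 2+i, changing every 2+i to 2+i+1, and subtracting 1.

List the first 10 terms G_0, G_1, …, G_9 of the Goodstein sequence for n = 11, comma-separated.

11, 84, 1027, 15627, 279937, 5764801, 134217727, 2749609302, 70077777775, 1997331745490

i=0: 11 = 2^(2 + 1) + 2 + 1 (b=2); 2→3: 3^(3 + 1) + 3 + 1 = 85; 85−1 = 84
i=1: 84 = 3^(3 + 1) + 3 (b=3); 3→4: 4^(4 + 1) + 4 = 1028; 1028−1 = 1027
i=2: 1027 = 4^(4 + 1) + 3 (b=4); 4→5: 5^(5 + 1) + 3 = 15628; 15628−1 = 15627
i=3: 15627 = 5^(5 + 1) + 2 (b=5); 5→6: 6^(6 + 1) + 2 = 279938; 279938−1 = 279937
i=4: 279937 = 6^(6 + 1) + 1 (b=6); 6→7: 7^(7 + 1) + 1 = 5764802; 5764802−1 = 5764801
i=5: 5764801 = 7^(7 + 1) (b=7); 7→8: 8^(8 + 1) = 134217728; 134217728−1 = 134217727
i=6: 134217727 = 7·8^8 + 7·8^7 + 7·8^6 + 7·8^5 + 7·8^4 + 7·8^3 + 7·8^2 + 7·8 + 7 (b=8); 8→9: 7·9^9 + 7·9^7 + 7·9^6 + 7·9^5 + 7·9^4 + 7·9^3 + 7·9^2 + 7·9 + 7 = 2749609303; 2749609303−1 = 2749609302
i=7: 2749609302 = 7·9^9 + 7·9^7 + 7·9^6 + 7·9^5 + 7·9^4 + 7·9^3 + 7·9^2 + 7·9 + 6 (b=9); 9→10: 7·10^10 + 7·10^7 + 7·10^6 + 7·10^5 + 7·10^4 + 7·10^3 + 7·10^2 + 7·10 + 6 = 70077777776; 70077777776−1 = 70077777775
i=8: 70077777775 = 7·10^10 + 7·10^7 + 7·10^6 + 7·10^5 + 7·10^4 + 7·10^3 + 7·10^2 + 7·10 + 5 (b=10); 10→11: 7·11^11 + 7·11^7 + 7·11^6 + 7·11^5 + 7·11^4 + 7·11^3 + 7·11^2 + 7·11 + 5 = 1997331745491; 1997331745491−1 = 1997331745490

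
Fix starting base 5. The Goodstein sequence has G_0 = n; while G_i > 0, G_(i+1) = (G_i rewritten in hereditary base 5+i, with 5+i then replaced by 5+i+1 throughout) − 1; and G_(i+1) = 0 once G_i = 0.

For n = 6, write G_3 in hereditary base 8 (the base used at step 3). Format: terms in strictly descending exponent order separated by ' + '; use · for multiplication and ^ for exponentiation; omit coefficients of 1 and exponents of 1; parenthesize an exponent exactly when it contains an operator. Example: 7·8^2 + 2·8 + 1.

G_0=6  [base 5] 5 + 1  →[5↦6]→  6 + 1 = 7  −1 ⇒ G_1=6
G_1=6  [base 6] 6  →[6↦7]→  7 = 7  −1 ⇒ G_2=6
G_2=6  [base 7] 6  →[7↦8]→  6 = 6  −1 ⇒ G_3=5

5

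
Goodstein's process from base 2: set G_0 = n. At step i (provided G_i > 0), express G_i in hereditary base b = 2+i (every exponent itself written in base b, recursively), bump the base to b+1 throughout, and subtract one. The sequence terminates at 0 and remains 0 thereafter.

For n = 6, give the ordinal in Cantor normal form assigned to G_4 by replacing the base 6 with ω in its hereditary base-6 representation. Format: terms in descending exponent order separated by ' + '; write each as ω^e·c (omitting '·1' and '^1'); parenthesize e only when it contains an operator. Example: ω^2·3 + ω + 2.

ω^5·5 + ω^4·5 + ω^3·5 + ω^2·5 + ω·5 + 5

(0) 6|_2 = 2^2 + 2 ↦ 3^3 + 3|_3 = 30 ⇒ 29
(1) 29|_3 = 3^3 + 2 ↦ 4^4 + 2|_4 = 258 ⇒ 257
(2) 257|_4 = 4^4 + 1 ↦ 5^5 + 1|_5 = 3126 ⇒ 3125
(3) 3125|_5 = 5^5 ↦ 6^6|_6 = 46656 ⇒ 46655
(4) 46655|_6 = 5·6^5 + 5·6^4 + 5·6^3 + 5·6^2 + 5·6 + 5 ↦ 5·7^5 + 5·7^4 + 5·7^3 + 5·7^2 + 5·7 + 5|_7 = 98040 ⇒ 98039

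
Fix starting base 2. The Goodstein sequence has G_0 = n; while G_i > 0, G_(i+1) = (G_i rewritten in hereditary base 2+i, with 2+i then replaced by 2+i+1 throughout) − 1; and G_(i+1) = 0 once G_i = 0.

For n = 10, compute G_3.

base 2: 10 = 2^(2 + 1) + 2; at 3: 3^(3 + 1) + 3 = 84; next = 83
base 3: 83 = 3^(3 + 1) + 2; at 4: 4^(4 + 1) + 2 = 1026; next = 1025
base 4: 1025 = 4^(4 + 1) + 1; at 5: 5^(5 + 1) + 1 = 15626; next = 15625
base 5: 15625 = 5^(5 + 1); at 6: 6^(6 + 1) = 279936; next = 279935

15625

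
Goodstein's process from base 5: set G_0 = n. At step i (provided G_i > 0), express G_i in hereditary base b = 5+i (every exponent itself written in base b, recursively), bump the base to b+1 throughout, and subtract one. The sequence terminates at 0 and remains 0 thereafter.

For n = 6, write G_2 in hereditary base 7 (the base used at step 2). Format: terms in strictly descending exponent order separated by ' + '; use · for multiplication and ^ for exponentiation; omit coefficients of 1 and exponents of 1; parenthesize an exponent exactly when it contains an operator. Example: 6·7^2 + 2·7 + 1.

6 —HB5→ 5 + 1 —bump→ 6 + 1 = 7 —(−1)→ 6
6 —HB6→ 6 —bump→ 7 = 7 —(−1)→ 6
6 —HB7→ 6 —bump→ 6 = 6 —(−1)→ 5

6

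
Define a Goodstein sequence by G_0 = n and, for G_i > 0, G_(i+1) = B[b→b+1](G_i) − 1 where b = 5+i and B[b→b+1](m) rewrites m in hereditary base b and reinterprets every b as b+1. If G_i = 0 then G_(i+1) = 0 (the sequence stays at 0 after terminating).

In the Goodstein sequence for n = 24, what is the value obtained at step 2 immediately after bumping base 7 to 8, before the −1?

[0] 24 ≡ 4·5 + 4 (base 5). Lift 6: 28. −1: 27.
[1] 27 ≡ 4·6 + 3 (base 6). Lift 7: 31. −1: 30.

34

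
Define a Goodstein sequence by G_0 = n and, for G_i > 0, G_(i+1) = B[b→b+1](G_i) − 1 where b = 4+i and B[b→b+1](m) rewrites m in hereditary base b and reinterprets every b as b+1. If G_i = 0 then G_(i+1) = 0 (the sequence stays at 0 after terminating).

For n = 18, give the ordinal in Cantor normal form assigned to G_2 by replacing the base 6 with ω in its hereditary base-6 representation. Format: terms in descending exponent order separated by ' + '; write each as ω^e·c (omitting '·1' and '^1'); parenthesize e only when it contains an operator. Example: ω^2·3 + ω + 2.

[0] 18 ≡ 4^2 + 2 (base 4). Lift 5: 27. −1: 26.
[1] 26 ≡ 5^2 + 1 (base 5). Lift 6: 37. −1: 36.

ω^2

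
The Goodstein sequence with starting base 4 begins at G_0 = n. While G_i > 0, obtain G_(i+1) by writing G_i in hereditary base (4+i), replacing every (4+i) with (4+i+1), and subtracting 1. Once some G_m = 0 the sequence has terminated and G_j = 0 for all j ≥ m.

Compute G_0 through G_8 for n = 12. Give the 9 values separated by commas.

12 —HB4→ 3·4 —bump→ 3·5 = 15 —(−1)→ 14
14 —HB5→ 2·5 + 4 —bump→ 2·6 + 4 = 16 —(−1)→ 15
15 —HB6→ 2·6 + 3 —bump→ 2·7 + 3 = 17 —(−1)→ 16
16 —HB7→ 2·7 + 2 —bump→ 2·8 + 2 = 18 —(−1)→ 17
17 —HB8→ 2·8 + 1 —bump→ 2·9 + 1 = 19 —(−1)→ 18
18 —HB9→ 2·9 —bump→ 2·10 = 20 —(−1)→ 19
19 —HB10→ 10 + 9 —bump→ 11 + 9 = 20 —(−1)→ 19
19 —HB11→ 11 + 8 —bump→ 12 + 8 = 20 —(−1)→ 19

12, 14, 15, 16, 17, 18, 19, 19, 19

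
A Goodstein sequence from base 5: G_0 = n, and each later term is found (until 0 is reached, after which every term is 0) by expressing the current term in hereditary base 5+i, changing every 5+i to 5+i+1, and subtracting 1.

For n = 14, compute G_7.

i=0: 14 = 2·5 + 4 (b=5); 5→6: 2·6 + 4 = 16; 16−1 = 15
i=1: 15 = 2·6 + 3 (b=6); 6→7: 2·7 + 3 = 17; 17−1 = 16
i=2: 16 = 2·7 + 2 (b=7); 7→8: 2·8 + 2 = 18; 18−1 = 17
i=3: 17 = 2·8 + 1 (b=8); 8→9: 2·9 + 1 = 19; 19−1 = 18
i=4: 18 = 2·9 (b=9); 9→10: 2·10 = 20; 20−1 = 19
i=5: 19 = 10 + 9 (b=10); 10→11: 11 + 9 = 20; 20−1 = 19
i=6: 19 = 11 + 8 (b=11); 11→12: 12 + 8 = 20; 20−1 = 19
i=7: 19 = 12 + 7 (b=12); 12→13: 13 + 7 = 20; 20−1 = 19

19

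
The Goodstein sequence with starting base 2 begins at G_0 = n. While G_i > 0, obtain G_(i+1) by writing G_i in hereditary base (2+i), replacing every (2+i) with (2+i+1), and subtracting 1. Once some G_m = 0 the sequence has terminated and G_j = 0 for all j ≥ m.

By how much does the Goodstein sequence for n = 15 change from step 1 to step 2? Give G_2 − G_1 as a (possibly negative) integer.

1172

G_0=15  [base 2] 2^(2 + 1) + 2^2 + 2 + 1  →[2↦3]→  3^(3 + 1) + 3^3 + 3 + 1 = 112  −1 ⇒ G_1=111
G_1=111  [base 3] 3^(3 + 1) + 3^3 + 3  →[3↦4]→  4^(4 + 1) + 4^4 + 4 = 1284  −1 ⇒ G_2=1283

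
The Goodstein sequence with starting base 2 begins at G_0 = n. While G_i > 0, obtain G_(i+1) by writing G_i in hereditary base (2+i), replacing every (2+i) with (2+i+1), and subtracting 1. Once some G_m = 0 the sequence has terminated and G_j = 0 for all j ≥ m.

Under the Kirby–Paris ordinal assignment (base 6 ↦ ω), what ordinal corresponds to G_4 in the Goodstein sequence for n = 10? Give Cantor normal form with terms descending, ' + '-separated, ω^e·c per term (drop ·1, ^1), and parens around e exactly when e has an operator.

ω^ω·5 + ω^5·5 + ω^4·5 + ω^3·5 + ω^2·5 + ω·5 + 5

G_0=10  [base 2] 2^(2 + 1) + 2  →[2↦3]→  3^(3 + 1) + 3 = 84  −1 ⇒ G_1=83
G_1=83  [base 3] 3^(3 + 1) + 2  →[3↦4]→  4^(4 + 1) + 2 = 1026  −1 ⇒ G_2=1025
G_2=1025  [base 4] 4^(4 + 1) + 1  →[4↦5]→  5^(5 + 1) + 1 = 15626  −1 ⇒ G_3=15625
G_3=15625  [base 5] 5^(5 + 1)  →[5↦6]→  6^(6 + 1) = 279936  −1 ⇒ G_4=279935
G_4=279935  [base 6] 5·6^6 + 5·6^5 + 5·6^4 + 5·6^3 + 5·6^2 + 5·6 + 5  →[6↦7]→  5·7^7 + 5·7^5 + 5·7^4 + 5·7^3 + 5·7^2 + 5·7 + 5 = 4215755  −1 ⇒ G_5=4215754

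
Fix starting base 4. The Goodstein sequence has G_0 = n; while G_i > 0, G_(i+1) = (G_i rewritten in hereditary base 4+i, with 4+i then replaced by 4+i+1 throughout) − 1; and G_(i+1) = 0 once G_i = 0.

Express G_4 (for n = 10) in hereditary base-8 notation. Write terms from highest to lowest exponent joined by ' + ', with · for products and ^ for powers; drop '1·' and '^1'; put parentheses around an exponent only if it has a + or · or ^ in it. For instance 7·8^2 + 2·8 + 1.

8 + 5

G_0 = 10. HB_4(10) = 2·4 + 2. Bump = 12. G_1 = 11.
G_1 = 11. HB_5(11) = 2·5 + 1. Bump = 13. G_2 = 12.
G_2 = 12. HB_6(12) = 2·6. Bump = 14. G_3 = 13.
G_3 = 13. HB_7(13) = 7 + 6. Bump = 14. G_4 = 13.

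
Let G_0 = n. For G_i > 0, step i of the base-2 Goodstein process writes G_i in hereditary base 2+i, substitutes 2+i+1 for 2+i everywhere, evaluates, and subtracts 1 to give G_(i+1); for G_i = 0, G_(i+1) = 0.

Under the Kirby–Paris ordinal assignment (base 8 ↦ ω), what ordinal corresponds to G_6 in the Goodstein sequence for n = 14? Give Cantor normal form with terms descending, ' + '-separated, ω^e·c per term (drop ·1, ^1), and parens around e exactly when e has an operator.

i=0: 14 = 2^(2 + 1) + 2^2 + 2 (b=2); 2→3: 3^(3 + 1) + 3^3 + 3 = 111; 111−1 = 110
i=1: 110 = 3^(3 + 1) + 3^3 + 2 (b=3); 3→4: 4^(4 + 1) + 4^4 + 2 = 1282; 1282−1 = 1281
i=2: 1281 = 4^(4 + 1) + 4^4 + 1 (b=4); 4→5: 5^(5 + 1) + 5^5 + 1 = 18751; 18751−1 = 18750
i=3: 18750 = 5^(5 + 1) + 5^5 (b=5); 5→6: 6^(6 + 1) + 6^6 = 326592; 326592−1 = 326591
i=4: 326591 = 6^(6 + 1) + 5·6^5 + 5·6^4 + 5·6^3 + 5·6^2 + 5·6 + 5 (b=6); 6→7: 7^(7 + 1) + 5·7^5 + 5·7^4 + 5·7^3 + 5·7^2 + 5·7 + 5 = 5862841; 5862841−1 = 5862840
i=5: 5862840 = 7^(7 + 1) + 5·7^5 + 5·7^4 + 5·7^3 + 5·7^2 + 5·7 + 4 (b=7); 7→8: 8^(8 + 1) + 5·8^5 + 5·8^4 + 5·8^3 + 5·8^2 + 5·8 + 4 = 134404972; 134404972−1 = 134404971
i=6: 134404971 = 8^(8 + 1) + 5·8^5 + 5·8^4 + 5·8^3 + 5·8^2 + 5·8 + 3 (b=8); 8→9: 9^(9 + 1) + 5·9^5 + 5·9^4 + 5·9^3 + 5·9^2 + 5·9 + 3 = 3487116549; 3487116549−1 = 3487116548

ω^(ω + 1) + ω^5·5 + ω^4·5 + ω^3·5 + ω^2·5 + ω·5 + 3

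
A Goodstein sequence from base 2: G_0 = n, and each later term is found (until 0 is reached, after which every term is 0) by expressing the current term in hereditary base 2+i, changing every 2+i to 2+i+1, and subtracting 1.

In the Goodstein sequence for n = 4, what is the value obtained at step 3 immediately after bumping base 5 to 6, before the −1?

84

G_0=4  [base 2] 2^2  →[2↦3]→  3^3 = 27  −1 ⇒ G_1=26
G_1=26  [base 3] 2·3^2 + 2·3 + 2  →[3↦4]→  2·4^2 + 2·4 + 2 = 42  −1 ⇒ G_2=41
G_2=41  [base 4] 2·4^2 + 2·4 + 1  →[4↦5]→  2·5^2 + 2·5 + 1 = 61  −1 ⇒ G_3=60
G_3=60  [base 5] 2·5^2 + 2·5  →[5↦6]→  2·6^2 + 2·6 = 84  −1 ⇒ G_4=83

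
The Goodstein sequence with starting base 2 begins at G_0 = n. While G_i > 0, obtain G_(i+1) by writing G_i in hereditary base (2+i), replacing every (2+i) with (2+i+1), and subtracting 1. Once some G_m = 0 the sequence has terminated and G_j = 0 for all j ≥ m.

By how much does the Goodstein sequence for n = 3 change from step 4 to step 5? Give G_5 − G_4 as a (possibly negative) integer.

[0] 3 ≡ 2 + 1 (base 2). Lift 3: 4. −1: 3.
[1] 3 ≡ 3 (base 3). Lift 4: 4. −1: 3.
[2] 3 ≡ 3 (base 4). Lift 5: 3. −1: 2.
[3] 2 ≡ 2 (base 5). Lift 6: 2. −1: 1.
[4] 1 ≡ 1 (base 6). Lift 7: 1. −1: 0.

-1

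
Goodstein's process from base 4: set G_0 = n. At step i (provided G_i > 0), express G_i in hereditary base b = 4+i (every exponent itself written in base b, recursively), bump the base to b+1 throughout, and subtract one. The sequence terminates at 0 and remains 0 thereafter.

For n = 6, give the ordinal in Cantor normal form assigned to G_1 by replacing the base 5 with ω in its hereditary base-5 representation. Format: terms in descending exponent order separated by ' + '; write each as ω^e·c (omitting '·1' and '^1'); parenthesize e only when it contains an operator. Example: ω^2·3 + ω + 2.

base 4: 6 = 4 + 2; at 5: 5 + 2 = 7; next = 6
base 5: 6 = 5 + 1; at 6: 6 + 1 = 7; next = 6

ω + 1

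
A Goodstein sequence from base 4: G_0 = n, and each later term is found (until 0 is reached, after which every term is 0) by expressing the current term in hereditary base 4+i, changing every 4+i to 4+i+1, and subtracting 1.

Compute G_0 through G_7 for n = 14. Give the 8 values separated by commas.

14, 16, 18, 20, 21, 22, 23, 24

i=0: 14 = 3·4 + 2 (b=4); 4→5: 3·5 + 2 = 17; 17−1 = 16
i=1: 16 = 3·5 + 1 (b=5); 5→6: 3·6 + 1 = 19; 19−1 = 18
i=2: 18 = 3·6 (b=6); 6→7: 3·7 = 21; 21−1 = 20
i=3: 20 = 2·7 + 6 (b=7); 7→8: 2·8 + 6 = 22; 22−1 = 21
i=4: 21 = 2·8 + 5 (b=8); 8→9: 2·9 + 5 = 23; 23−1 = 22
i=5: 22 = 2·9 + 4 (b=9); 9→10: 2·10 + 4 = 24; 24−1 = 23
i=6: 23 = 2·10 + 3 (b=10); 10→11: 2·11 + 3 = 25; 25−1 = 24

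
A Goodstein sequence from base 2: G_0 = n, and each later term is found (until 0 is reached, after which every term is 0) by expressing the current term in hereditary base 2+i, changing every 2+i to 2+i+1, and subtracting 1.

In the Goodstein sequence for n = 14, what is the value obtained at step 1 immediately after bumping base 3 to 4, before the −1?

1282

[0] 14 ≡ 2^(2 + 1) + 2^2 + 2 (base 2). Lift 3: 111. −1: 110.
[1] 110 ≡ 3^(3 + 1) + 3^3 + 2 (base 3). Lift 4: 1282. −1: 1281.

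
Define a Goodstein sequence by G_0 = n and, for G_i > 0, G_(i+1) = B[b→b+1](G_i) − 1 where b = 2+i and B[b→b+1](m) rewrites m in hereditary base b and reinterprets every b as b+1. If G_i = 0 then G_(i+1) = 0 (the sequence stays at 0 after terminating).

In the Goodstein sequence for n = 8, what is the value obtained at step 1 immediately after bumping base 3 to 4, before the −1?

base 2: 8 = 2^(2 + 1); at 3: 3^(3 + 1) = 81; next = 80
base 3: 80 = 2·3^3 + 2·3^2 + 2·3 + 2; at 4: 2·4^4 + 2·4^2 + 2·4 + 2 = 554; next = 553

554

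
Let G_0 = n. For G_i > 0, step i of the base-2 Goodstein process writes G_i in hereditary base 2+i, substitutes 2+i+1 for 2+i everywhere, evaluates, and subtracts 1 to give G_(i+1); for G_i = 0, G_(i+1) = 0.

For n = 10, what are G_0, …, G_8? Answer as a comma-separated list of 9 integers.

10, 83, 1025, 15625, 279935, 4215754, 84073323, 1937434592, 50000555551

10 —HB2→ 2^(2 + 1) + 2 —bump→ 3^(3 + 1) + 3 = 84 —(−1)→ 83
83 —HB3→ 3^(3 + 1) + 2 —bump→ 4^(4 + 1) + 2 = 1026 —(−1)→ 1025
1025 —HB4→ 4^(4 + 1) + 1 —bump→ 5^(5 + 1) + 1 = 15626 —(−1)→ 15625
15625 —HB5→ 5^(5 + 1) —bump→ 6^(6 + 1) = 279936 —(−1)→ 279935
279935 —HB6→ 5·6^6 + 5·6^5 + 5·6^4 + 5·6^3 + 5·6^2 + 5·6 + 5 —bump→ 5·7^7 + 5·7^5 + 5·7^4 + 5·7^3 + 5·7^2 + 5·7 + 5 = 4215755 —(−1)→ 4215754
4215754 —HB7→ 5·7^7 + 5·7^5 + 5·7^4 + 5·7^3 + 5·7^2 + 5·7 + 4 —bump→ 5·8^8 + 5·8^5 + 5·8^4 + 5·8^3 + 5·8^2 + 5·8 + 4 = 84073324 —(−1)→ 84073323
84073323 —HB8→ 5·8^8 + 5·8^5 + 5·8^4 + 5·8^3 + 5·8^2 + 5·8 + 3 —bump→ 5·9^9 + 5·9^5 + 5·9^4 + 5·9^3 + 5·9^2 + 5·9 + 3 = 1937434593 —(−1)→ 1937434592
1937434592 —HB9→ 5·9^9 + 5·9^5 + 5·9^4 + 5·9^3 + 5·9^2 + 5·9 + 2 —bump→ 5·10^10 + 5·10^5 + 5·10^4 + 5·10^3 + 5·10^2 + 5·10 + 2 = 50000555552 —(−1)→ 50000555551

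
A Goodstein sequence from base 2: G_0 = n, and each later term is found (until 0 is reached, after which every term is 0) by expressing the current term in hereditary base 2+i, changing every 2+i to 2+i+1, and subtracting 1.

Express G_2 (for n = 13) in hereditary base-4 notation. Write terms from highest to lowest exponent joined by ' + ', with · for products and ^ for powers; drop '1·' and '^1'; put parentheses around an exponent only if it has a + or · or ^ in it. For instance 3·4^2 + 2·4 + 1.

(0) 13|_2 = 2^(2 + 1) + 2^2 + 1 ↦ 3^(3 + 1) + 3^3 + 1|_3 = 109 ⇒ 108
(1) 108|_3 = 3^(3 + 1) + 3^3 ↦ 4^(4 + 1) + 4^4|_4 = 1280 ⇒ 1279
(2) 1279|_4 = 4^(4 + 1) + 3·4^3 + 3·4^2 + 3·4 + 3 ↦ 5^(5 + 1) + 3·5^3 + 3·5^2 + 3·5 + 3|_5 = 16093 ⇒ 16092

4^(4 + 1) + 3·4^3 + 3·4^2 + 3·4 + 3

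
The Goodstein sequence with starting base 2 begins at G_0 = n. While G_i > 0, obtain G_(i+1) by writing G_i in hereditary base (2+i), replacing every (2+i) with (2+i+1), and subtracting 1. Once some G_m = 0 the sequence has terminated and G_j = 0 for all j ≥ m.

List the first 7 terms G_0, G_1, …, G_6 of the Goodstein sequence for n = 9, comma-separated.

9, 81, 1023, 9842, 140743, 2471826, 50333399

step 0: 9 = 2^(2 + 1) + 1; sub 3 for 2: 3^(3 + 1) + 1; = 82; G_1 = 82−1 = 81
step 1: 81 = 3^(3 + 1); sub 4 for 3: 4^(4 + 1); = 1024; G_2 = 1024−1 = 1023
step 2: 1023 = 3·4^4 + 3·4^3 + 3·4^2 + 3·4 + 3; sub 5 for 4: 3·5^5 + 3·5^3 + 3·5^2 + 3·5 + 3; = 9843; G_3 = 9843−1 = 9842
step 3: 9842 = 3·5^5 + 3·5^3 + 3·5^2 + 3·5 + 2; sub 6 for 5: 3·6^6 + 3·6^3 + 3·6^2 + 3·6 + 2; = 140744; G_4 = 140744−1 = 140743
step 4: 140743 = 3·6^6 + 3·6^3 + 3·6^2 + 3·6 + 1; sub 7 for 6: 3·7^7 + 3·7^3 + 3·7^2 + 3·7 + 1; = 2471827; G_5 = 2471827−1 = 2471826
step 5: 2471826 = 3·7^7 + 3·7^3 + 3·7^2 + 3·7; sub 8 for 7: 3·8^8 + 3·8^3 + 3·8^2 + 3·8; = 50333400; G_6 = 50333400−1 = 50333399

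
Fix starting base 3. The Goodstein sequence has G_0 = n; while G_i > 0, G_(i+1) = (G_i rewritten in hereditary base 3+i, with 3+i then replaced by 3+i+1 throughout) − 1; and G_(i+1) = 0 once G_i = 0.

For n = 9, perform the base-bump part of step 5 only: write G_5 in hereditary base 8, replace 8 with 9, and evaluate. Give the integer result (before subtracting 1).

[0] 9 ≡ 3^2 (base 3). Lift 4: 16. −1: 15.
[1] 15 ≡ 3·4 + 3 (base 4). Lift 5: 18. −1: 17.
[2] 17 ≡ 3·5 + 2 (base 5). Lift 6: 20. −1: 19.
[3] 19 ≡ 3·6 + 1 (base 6). Lift 7: 22. −1: 21.
[4] 21 ≡ 3·7 (base 7). Lift 8: 24. −1: 23.
[5] 23 ≡ 2·8 + 7 (base 8). Lift 9: 25. −1: 24.

25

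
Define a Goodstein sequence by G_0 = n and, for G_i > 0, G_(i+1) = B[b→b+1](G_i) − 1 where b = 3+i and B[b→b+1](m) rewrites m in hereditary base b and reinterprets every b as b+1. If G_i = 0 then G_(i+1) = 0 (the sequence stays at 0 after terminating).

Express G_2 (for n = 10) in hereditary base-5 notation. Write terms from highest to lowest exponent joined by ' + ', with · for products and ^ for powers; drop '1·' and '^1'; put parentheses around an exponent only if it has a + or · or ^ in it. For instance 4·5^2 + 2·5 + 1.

[0] 10 ≡ 3^2 + 1 (base 3). Lift 4: 17. −1: 16.
[1] 16 ≡ 4^2 (base 4). Lift 5: 25. −1: 24.
[2] 24 ≡ 4·5 + 4 (base 5). Lift 6: 28. −1: 27.

4·5 + 4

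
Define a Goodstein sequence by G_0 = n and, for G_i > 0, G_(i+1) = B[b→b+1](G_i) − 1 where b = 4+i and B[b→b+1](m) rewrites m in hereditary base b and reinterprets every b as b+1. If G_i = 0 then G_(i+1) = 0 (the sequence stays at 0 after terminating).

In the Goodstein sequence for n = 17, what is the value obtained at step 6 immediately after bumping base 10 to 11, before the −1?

G_0=17  [base 4] 4^2 + 1  →[4↦5]→  5^2 + 1 = 26  −1 ⇒ G_1=25
G_1=25  [base 5] 5^2  →[5↦6]→  6^2 = 36  −1 ⇒ G_2=35
G_2=35  [base 6] 5·6 + 5  →[6↦7]→  5·7 + 5 = 40  −1 ⇒ G_3=39
G_3=39  [base 7] 5·7 + 4  →[7↦8]→  5·8 + 4 = 44  −1 ⇒ G_4=43
G_4=43  [base 8] 5·8 + 3  →[8↦9]→  5·9 + 3 = 48  −1 ⇒ G_5=47
G_5=47  [base 9] 5·9 + 2  →[9↦10]→  5·10 + 2 = 52  −1 ⇒ G_6=51
G_6=51  [base 10] 5·10 + 1  →[10↦11]→  5·11 + 1 = 56  −1 ⇒ G_7=55

56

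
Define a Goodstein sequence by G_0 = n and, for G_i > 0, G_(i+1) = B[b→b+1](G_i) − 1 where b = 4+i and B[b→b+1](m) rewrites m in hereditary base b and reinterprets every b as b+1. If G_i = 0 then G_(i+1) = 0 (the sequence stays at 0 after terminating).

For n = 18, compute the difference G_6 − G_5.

5

i=0: 18 = 4^2 + 2 (b=4); 4→5: 5^2 + 2 = 27; 27−1 = 26
i=1: 26 = 5^2 + 1 (b=5); 5→6: 6^2 + 1 = 37; 37−1 = 36
i=2: 36 = 6^2 (b=6); 6→7: 7^2 = 49; 49−1 = 48
i=3: 48 = 6·7 + 6 (b=7); 7→8: 6·8 + 6 = 54; 54−1 = 53
i=4: 53 = 6·8 + 5 (b=8); 8→9: 6·9 + 5 = 59; 59−1 = 58
i=5: 58 = 6·9 + 4 (b=9); 9→10: 6·10 + 4 = 64; 64−1 = 63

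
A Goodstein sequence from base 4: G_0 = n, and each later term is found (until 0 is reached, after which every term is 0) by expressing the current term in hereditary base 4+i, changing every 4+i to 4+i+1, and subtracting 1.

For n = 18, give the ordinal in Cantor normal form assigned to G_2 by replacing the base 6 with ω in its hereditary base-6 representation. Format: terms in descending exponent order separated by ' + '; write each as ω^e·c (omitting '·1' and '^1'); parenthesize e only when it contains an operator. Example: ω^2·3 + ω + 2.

G_0 = 18. HB_4(18) = 4^2 + 2. Bump = 27. G_1 = 26.
G_1 = 26. HB_5(26) = 5^2 + 1. Bump = 37. G_2 = 36.

ω^2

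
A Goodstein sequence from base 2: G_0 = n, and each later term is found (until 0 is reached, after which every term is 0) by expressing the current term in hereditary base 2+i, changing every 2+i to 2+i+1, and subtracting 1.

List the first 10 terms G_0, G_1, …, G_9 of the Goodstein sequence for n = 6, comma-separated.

6, 29, 257, 3125, 46655, 98039, 187243, 332147, 555551, 885775

(0) 6|_2 = 2^2 + 2 ↦ 3^3 + 3|_3 = 30 ⇒ 29
(1) 29|_3 = 3^3 + 2 ↦ 4^4 + 2|_4 = 258 ⇒ 257
(2) 257|_4 = 4^4 + 1 ↦ 5^5 + 1|_5 = 3126 ⇒ 3125
(3) 3125|_5 = 5^5 ↦ 6^6|_6 = 46656 ⇒ 46655
(4) 46655|_6 = 5·6^5 + 5·6^4 + 5·6^3 + 5·6^2 + 5·6 + 5 ↦ 5·7^5 + 5·7^4 + 5·7^3 + 5·7^2 + 5·7 + 5|_7 = 98040 ⇒ 98039
(5) 98039|_7 = 5·7^5 + 5·7^4 + 5·7^3 + 5·7^2 + 5·7 + 4 ↦ 5·8^5 + 5·8^4 + 5·8^3 + 5·8^2 + 5·8 + 4|_8 = 187244 ⇒ 187243
(6) 187243|_8 = 5·8^5 + 5·8^4 + 5·8^3 + 5·8^2 + 5·8 + 3 ↦ 5·9^5 + 5·9^4 + 5·9^3 + 5·9^2 + 5·9 + 3|_9 = 332148 ⇒ 332147
(7) 332147|_9 = 5·9^5 + 5·9^4 + 5·9^3 + 5·9^2 + 5·9 + 2 ↦ 5·10^5 + 5·10^4 + 5·10^3 + 5·10^2 + 5·10 + 2|_10 = 555552 ⇒ 555551
(8) 555551|_10 = 5·10^5 + 5·10^4 + 5·10^3 + 5·10^2 + 5·10 + 1 ↦ 5·11^5 + 5·11^4 + 5·11^3 + 5·11^2 + 5·11 + 1|_11 = 885776 ⇒ 885775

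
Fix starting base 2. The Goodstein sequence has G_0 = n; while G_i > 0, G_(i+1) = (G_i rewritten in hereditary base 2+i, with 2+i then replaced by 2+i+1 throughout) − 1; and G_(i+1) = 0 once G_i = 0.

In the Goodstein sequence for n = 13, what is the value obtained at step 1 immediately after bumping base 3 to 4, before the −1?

G_0=13  [base 2] 2^(2 + 1) + 2^2 + 1  →[2↦3]→  3^(3 + 1) + 3^3 + 1 = 109  −1 ⇒ G_1=108
G_1=108  [base 3] 3^(3 + 1) + 3^3  →[3↦4]→  4^(4 + 1) + 4^4 = 1280  −1 ⇒ G_2=1279

1280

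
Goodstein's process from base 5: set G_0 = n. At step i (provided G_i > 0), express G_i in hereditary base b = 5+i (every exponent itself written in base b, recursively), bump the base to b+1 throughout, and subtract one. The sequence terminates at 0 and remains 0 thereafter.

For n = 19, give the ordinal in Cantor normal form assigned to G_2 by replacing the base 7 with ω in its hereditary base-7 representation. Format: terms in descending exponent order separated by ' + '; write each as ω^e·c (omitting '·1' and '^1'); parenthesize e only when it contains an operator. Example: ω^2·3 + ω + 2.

ω·3 + 2

base 5: 19 = 3·5 + 4; at 6: 3·6 + 4 = 22; next = 21
base 6: 21 = 3·6 + 3; at 7: 3·7 + 3 = 24; next = 23
base 7: 23 = 3·7 + 2; at 8: 3·8 + 2 = 26; next = 25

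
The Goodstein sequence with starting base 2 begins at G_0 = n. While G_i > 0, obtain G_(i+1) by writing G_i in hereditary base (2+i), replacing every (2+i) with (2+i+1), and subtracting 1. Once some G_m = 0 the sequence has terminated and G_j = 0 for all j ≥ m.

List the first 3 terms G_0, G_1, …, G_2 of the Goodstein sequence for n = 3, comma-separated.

(0) 3|_2 = 2 + 1 ↦ 3 + 1|_3 = 4 ⇒ 3
(1) 3|_3 = 3 ↦ 4|_4 = 4 ⇒ 3

3, 3, 3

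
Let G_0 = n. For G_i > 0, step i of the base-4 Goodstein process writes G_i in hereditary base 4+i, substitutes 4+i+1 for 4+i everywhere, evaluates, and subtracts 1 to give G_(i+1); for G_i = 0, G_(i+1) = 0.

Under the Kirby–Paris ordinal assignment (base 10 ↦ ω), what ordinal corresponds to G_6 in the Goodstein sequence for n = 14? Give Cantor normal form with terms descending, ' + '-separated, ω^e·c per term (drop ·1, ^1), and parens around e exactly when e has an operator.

14 —HB4→ 3·4 + 2 —bump→ 3·5 + 2 = 17 —(−1)→ 16
16 —HB5→ 3·5 + 1 —bump→ 3·6 + 1 = 19 —(−1)→ 18
18 —HB6→ 3·6 —bump→ 3·7 = 21 —(−1)→ 20
20 —HB7→ 2·7 + 6 —bump→ 2·8 + 6 = 22 —(−1)→ 21
21 —HB8→ 2·8 + 5 —bump→ 2·9 + 5 = 23 —(−1)→ 22
22 —HB9→ 2·9 + 4 —bump→ 2·10 + 4 = 24 —(−1)→ 23
23 —HB10→ 2·10 + 3 —bump→ 2·11 + 3 = 25 —(−1)→ 24

ω·2 + 3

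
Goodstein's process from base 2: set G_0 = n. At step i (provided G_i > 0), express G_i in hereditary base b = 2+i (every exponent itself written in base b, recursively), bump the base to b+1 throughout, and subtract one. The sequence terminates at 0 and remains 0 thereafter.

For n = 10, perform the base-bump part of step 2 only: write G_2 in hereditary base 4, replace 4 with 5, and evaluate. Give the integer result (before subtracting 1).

G_0=10  [base 2] 2^(2 + 1) + 2  →[2↦3]→  3^(3 + 1) + 3 = 84  −1 ⇒ G_1=83
G_1=83  [base 3] 3^(3 + 1) + 2  →[3↦4]→  4^(4 + 1) + 2 = 1026  −1 ⇒ G_2=1025
G_2=1025  [base 4] 4^(4 + 1) + 1  →[4↦5]→  5^(5 + 1) + 1 = 15626  −1 ⇒ G_3=15625

15626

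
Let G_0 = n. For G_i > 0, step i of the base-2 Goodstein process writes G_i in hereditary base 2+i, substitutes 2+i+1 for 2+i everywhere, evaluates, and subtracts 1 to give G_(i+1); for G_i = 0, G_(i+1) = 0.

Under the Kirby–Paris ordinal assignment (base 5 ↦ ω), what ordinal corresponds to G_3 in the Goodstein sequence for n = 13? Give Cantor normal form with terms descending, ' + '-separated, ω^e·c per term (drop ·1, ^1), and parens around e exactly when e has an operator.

ω^(ω + 1) + ω^3·3 + ω^2·3 + ω·3 + 2

(0) 13|_2 = 2^(2 + 1) + 2^2 + 1 ↦ 3^(3 + 1) + 3^3 + 1|_3 = 109 ⇒ 108
(1) 108|_3 = 3^(3 + 1) + 3^3 ↦ 4^(4 + 1) + 4^4|_4 = 1280 ⇒ 1279
(2) 1279|_4 = 4^(4 + 1) + 3·4^3 + 3·4^2 + 3·4 + 3 ↦ 5^(5 + 1) + 3·5^3 + 3·5^2 + 3·5 + 3|_5 = 16093 ⇒ 16092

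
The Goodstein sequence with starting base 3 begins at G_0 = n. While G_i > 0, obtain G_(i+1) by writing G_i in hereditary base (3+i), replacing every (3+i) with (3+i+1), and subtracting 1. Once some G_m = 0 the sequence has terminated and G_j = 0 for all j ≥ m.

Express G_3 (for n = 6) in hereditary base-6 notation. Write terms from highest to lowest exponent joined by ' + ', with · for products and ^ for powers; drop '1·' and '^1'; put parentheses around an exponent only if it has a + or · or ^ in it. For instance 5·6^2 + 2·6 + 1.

6 + 1

G_0 = 6. HB_3(6) = 2·3. Bump = 8. G_1 = 7.
G_1 = 7. HB_4(7) = 4 + 3. Bump = 8. G_2 = 7.
G_2 = 7. HB_5(7) = 5 + 2. Bump = 8. G_3 = 7.
G_3 = 7. HB_6(7) = 6 + 1. Bump = 8. G_4 = 7.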